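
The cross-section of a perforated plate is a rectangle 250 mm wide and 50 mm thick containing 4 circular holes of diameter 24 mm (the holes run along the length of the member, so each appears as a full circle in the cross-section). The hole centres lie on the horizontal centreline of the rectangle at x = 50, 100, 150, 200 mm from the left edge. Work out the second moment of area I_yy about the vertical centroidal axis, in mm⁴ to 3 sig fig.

I_yy ≈ 5.94 × 10⁷ mm⁴

Decompose the section into non-overlapping parts with the origin at the bottom-left of its bounding rectangle.
Plate: 250 × 50, A = 12 500 mm², x = 125 mm, Ī = 65 104 167 mm⁴.
Hole 1 (subtracted): ⌀24, A = 452.39 mm², x = 50 mm, Ī = 16 286 mm⁴.
Hole 2 (subtracted): ⌀24, A = 452.39 mm², x = 100 mm, Ī = 16 286 mm⁴.
Hole 3 (subtracted): ⌀24, A = 452.39 mm², x = 150 mm, Ī = 16 286 mm⁴.
Hole 4 (subtracted): ⌀24, A = 452.39 mm², x = 200 mm, Ī = 16 286 mm⁴.
By symmetry the centroid is at mid-width, x̄ = 125 mm.
Transfer each piece to the vertical centroidal axis using Ī + A·d² with d = x − 125:
  plate: d = 0 mm → contributes +65 104 167 mm⁴
  hole 1: d = -75 mm → contributes −2 560 976 mm⁴
  hole 2: d = -25 mm → contributes −299 029 mm⁴
  hole 3: d = 25 mm → contributes −299 029 mm⁴
  hole 4: d = 75 mm → contributes −2 560 976 mm⁴
Total I = 59 384 156 mm⁴.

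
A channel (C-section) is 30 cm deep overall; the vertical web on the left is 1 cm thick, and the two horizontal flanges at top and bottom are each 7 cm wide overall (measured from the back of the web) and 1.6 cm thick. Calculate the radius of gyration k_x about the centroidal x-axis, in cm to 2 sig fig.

k_x ≈ 11 cm

Split into non-overlapping primitives; take the origin at the lower-left of the bounding box.
Web: 1 × 30, A = 30 cm², y = 15 cm, Ī = 2 250 cm⁴.
Top flange (beyond web): 6 × 1.6, A = 9.6 cm², y = 29.2 cm, Ī = 2.048 cm⁴.
Bottom flange (beyond web): 6 × 1.6, A = 9.6 cm², y = 0.8 cm, Ī = 2.048 cm⁴.
By symmetry the centroid is at mid-height, ȳ = 15 cm.
Transfer each piece to the centroidal x-axis using Ī + A·d² with d = y − 15:
  web: d = 0 cm → contributes +2 250 cm⁴
  top flange (beyond web): d = 14.2 cm → contributes +1 938 cm⁴
  bottom flange (beyond web): d = -14.2 cm → contributes +1 938 cm⁴
Total I = 6 126 cm⁴.
Radius of gyration: k = √(I/A) = √(6 126 / 49.2) = 11.16 cm.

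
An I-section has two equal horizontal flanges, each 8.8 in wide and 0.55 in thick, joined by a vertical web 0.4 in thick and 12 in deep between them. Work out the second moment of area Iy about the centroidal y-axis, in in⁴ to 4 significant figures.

Split into non-overlapping primitives; take the origin at the lower-left of the bounding box.
Bottom flange: 8.8 × 0.55, A = 4.84 in², x = 4.4 in, Ī = 31.2341 in⁴.
Web: 0.4 × 12, A = 4.8 in², x = 4.4 in, Ī = 0.064 in⁴.
Top flange: 8.8 × 0.55, A = 4.84 in², x = 4.4 in, Ī = 31.2341 in⁴.
By symmetry the centroid is at mid-width, x̄ = 4.4 in.
All pieces are centred on the centroidal y-axis, so I = ΣĪ = 62.5323 in⁴.

Iy ≈ 62.53 in⁴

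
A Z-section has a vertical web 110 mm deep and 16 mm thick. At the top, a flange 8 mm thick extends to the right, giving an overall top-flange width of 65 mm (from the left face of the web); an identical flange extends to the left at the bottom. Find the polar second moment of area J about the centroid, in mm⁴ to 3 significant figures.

J ≈ 4.84 × 10⁶ mm⁴

Break the section into simple shapes (no overlaps), measuring from the bottom-left corner of the bounding box.
Web: 16 × 110, A = 1 760 mm², y = 55 mm, Ī = 1 774 667 mm⁴.
Top flange (beyond web): 49 × 8, A = 392 mm², y = 106 mm, Ī = 2090.7 mm⁴.
Bottom flange (beyond web): 49 × 8, A = 392 mm², y = 4 mm, Ī = 2090.7 mm⁴.
Centroid: ȳ = ΣA·y / ΣA = 55 mm.
Transfer each piece to the centroidal x-axis using Ī + A·d² with d = y − 55:
  web: d = 0 mm → contributes +1 774 667 mm⁴
  top flange (beyond web): d = 51 mm → contributes +1 021 683 mm⁴
  bottom flange (beyond web): d = -51 mm → contributes +1 021 683 mm⁴
Total I = 3 818 032 mm⁴.
For the y-axis: x̄ = 57 mm.
Repeating about the centroidal y-axis gives I_y = 1 022 512 mm⁴.
Polar second moment: J = I_x + I_y = 4 840 544 mm⁴.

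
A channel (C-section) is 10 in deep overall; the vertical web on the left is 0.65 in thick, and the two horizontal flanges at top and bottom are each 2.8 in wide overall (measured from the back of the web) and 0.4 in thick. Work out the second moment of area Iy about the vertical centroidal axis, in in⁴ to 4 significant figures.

Split into non-overlapping primitives; take the origin at the lower-left of the bounding box.
Web: 0.65 × 10, A = 6.5 in², x = 0.325 in, Ī = 0.228854 in⁴.
Top flange (beyond web): 2.15 × 0.4, A = 0.86 in², x = 1.725 in, Ī = 0.331279 in⁴.
Bottom flange (beyond web): 2.15 × 0.4, A = 0.86 in², x = 1.725 in, Ī = 0.331279 in⁴.
Centroid: x̄ = ΣA·x / ΣA = 0.617944 in.
Transfer each piece to the vertical centroidal axis using Ī + A·d² with d = x − 0.617944:
  web: d = -0.292944 in → contributes +0.78666 in⁴
  top flange (beyond web): d = 1.10706 in → contributes +1.38527 in⁴
  bottom flange (beyond web): d = 1.10706 in → contributes +1.38527 in⁴
Total I = 3.5572 in⁴.

Iy ≈ 3.557 in⁴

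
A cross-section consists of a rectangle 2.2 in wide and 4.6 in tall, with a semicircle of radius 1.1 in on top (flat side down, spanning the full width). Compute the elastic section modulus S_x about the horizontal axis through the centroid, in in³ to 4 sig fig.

Treat the section as a set of non-overlapping primitives; coordinates are from the bounding-box lower-left.
Rectangular body: 2.2 × 4.6, A = 10.12 in², y = 2.3 in, Ī = 17.8449 in⁴.
Semicircular cap: semicircle r = 1.1, A = 1.90066 in², y = 5.06685 in, Ī = 0.160695 in⁴.
Centroid: ȳ = ΣA·y / ΣA = 2.73748 in.
Transfer each piece to the horizontal axis through the centroid using Ī + A·d² with d = y − 2.73748:
  rectangular body: d = -0.437485 in → contributes +19.7818 in⁴
  semicircular cap: d = 2.32937 in → contributes +10.4736 in⁴
Total I = 30.2555 in⁴.
Extreme fibre distance c = 2.96252 in; S = I/c = 10.2128 in³.

S_x ≈ 10.21 in³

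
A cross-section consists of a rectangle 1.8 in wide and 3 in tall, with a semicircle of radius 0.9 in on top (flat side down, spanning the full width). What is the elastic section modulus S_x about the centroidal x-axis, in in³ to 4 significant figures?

Break the section into simple shapes (no overlaps), measuring from the bottom-left corner of the bounding box.
Rectangular body: 1.8 × 3, A = 5.4 in², y = 1.5 in, Ī = 4.05 in⁴.
Semicircular cap: semicircle r = 0.9, A = 1.27235 in², y = 3.38197 in, Ī = 0.0720115 in⁴.
Centroid: ȳ = ΣA·y / ΣA = 1.85887 in.
Transfer each piece to the centroidal x-axis using Ī + A·d² with d = y − 1.85887:
  rectangular body: d = -0.358872 in → contributes +4.74546 in⁴
  semicircular cap: d = 1.5231 in → contributes +3.02364 in⁴
Total I = 7.7691 in⁴.
Extreme fibre distance c = 2.04113 in; S = I/c = 3.80628 in³.

S_x ≈ 3.806 in³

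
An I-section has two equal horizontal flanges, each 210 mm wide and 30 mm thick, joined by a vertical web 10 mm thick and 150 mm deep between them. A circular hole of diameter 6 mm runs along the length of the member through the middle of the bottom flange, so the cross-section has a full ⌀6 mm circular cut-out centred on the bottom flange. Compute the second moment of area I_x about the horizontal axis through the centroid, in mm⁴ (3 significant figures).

Decompose the section into non-overlapping parts with the origin at the bottom-left of its bounding rectangle.
Bottom flange: 210 × 30, A = 6 300 mm², y = 15 mm, Ī = 472 500 mm⁴.
Web: 10 × 150, A = 1 500 mm², y = 105 mm, Ī = 2 812 500 mm⁴.
Top flange: 210 × 30, A = 6 300 mm², y = 195 mm, Ī = 472 500 mm⁴.
Hole (subtracted): ⌀6, A = 28.274 mm², y = 15 mm, Ī = 63.617 mm⁴.
Centroid: ȳ = ΣA·y / ΣA = 105.18 mm.
Transfer each piece to the horizontal axis through the centroid using Ī + A·d² with d = y − 105.18:
  bottom flange: d = -90.181 mm → contributes +51 707 775 mm⁴
  web: d = -0.18084 mm → contributes +2 812 549 mm⁴
  top flange: d = 89.819 mm → contributes +51 297 637 mm⁴
  hole: d = -90.181 mm → contributes −230 007 mm⁴
Total I = 105 587 954 mm⁴.

I_x ≈ 1.06 × 10⁸ mm⁴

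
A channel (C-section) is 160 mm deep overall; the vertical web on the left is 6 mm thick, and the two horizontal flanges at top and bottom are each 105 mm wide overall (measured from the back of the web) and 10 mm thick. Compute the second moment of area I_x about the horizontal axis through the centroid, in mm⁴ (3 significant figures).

Treat the section as a set of non-overlapping primitives; coordinates are from the bounding-box lower-left.
Web: 6 × 160, A = 960 mm², y = 80 mm, Ī = 2 048 000 mm⁴.
Top flange (beyond web): 99 × 10, A = 990 mm², y = 155 mm, Ī = 8 250 mm⁴.
Bottom flange (beyond web): 99 × 10, A = 990 mm², y = 5 mm, Ī = 8 250 mm⁴.
By symmetry the centroid is at mid-height, ȳ = 80 mm.
Transfer each piece to the horizontal axis through the centroid using Ī + A·d² with d = y − 80:
  web: d = 0 mm → contributes +2 048 000 mm⁴
  top flange (beyond web): d = 75 mm → contributes +5 577 000 mm⁴
  bottom flange (beyond web): d = -75 mm → contributes +5 577 000 mm⁴
Total I = 13 202 000 mm⁴.

I_x ≈ 1.32 × 10⁷ mm⁴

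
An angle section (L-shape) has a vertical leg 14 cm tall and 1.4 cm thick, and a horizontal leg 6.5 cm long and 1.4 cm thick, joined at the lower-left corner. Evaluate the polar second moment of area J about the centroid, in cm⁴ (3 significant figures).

J ≈ 603 cm⁴

Treat the section as a set of non-overlapping primitives; coordinates are from the bounding-box lower-left.
Vertical leg: 1.4 × 14, A = 19.6 cm², y = 7 cm, Ī = 320.13 cm⁴.
Horizontal leg (remainder): 5.1 × 1.4, A = 7.14 cm², y = 0.7 cm, Ī = 1.1662 cm⁴.
Centroid: ȳ = ΣA·y / ΣA = 5.3178 cm.
Transfer each piece to the centroidal x-axis using Ī + A·d² with d = y − 5.3178:
  vertical leg: d = 1.6822 cm → contributes +375.6 cm⁴
  horizontal leg (remainder): d = -4.6178 cm → contributes +153.42 cm⁴
Total I = 529.02 cm⁴.
For the y-axis: x̄ = 1.5678 cm.
Repeating about the centroidal y-axis gives I_y = 73.956 cm⁴.
Polar second moment: J = I_x + I_y = 602.97 cm⁴.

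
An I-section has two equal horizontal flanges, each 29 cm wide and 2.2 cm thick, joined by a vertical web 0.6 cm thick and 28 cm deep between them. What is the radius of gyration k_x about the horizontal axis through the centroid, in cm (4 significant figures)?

k_x ≈ 14.47 cm

Decompose the section into non-overlapping parts with the origin at the bottom-left of its bounding rectangle.
Bottom flange: 29 × 2.2, A = 63.8 cm², y = 1.1 cm, Ī = 25.7327 cm⁴.
Web: 0.6 × 28, A = 16.8 cm², y = 16.2 cm, Ī = 1097.6 cm⁴.
Top flange: 29 × 2.2, A = 63.8 cm², y = 31.3 cm, Ī = 25.7327 cm⁴.
By symmetry the centroid is at mid-height, ȳ = 16.2 cm.
Transfer each piece to the horizontal axis through the centroid using Ī + A·d² with d = y − 16.2:
  bottom flange: d = -15.1 cm → contributes +14572.8 cm⁴
  web: d = 0 cm → contributes +1097.6 cm⁴
  top flange: d = 15.1 cm → contributes +14572.8 cm⁴
Total I = 30243.1 cm⁴.
Radius of gyration: k = √(I/A) = √(30243.1 / 144.4) = 14.472 cm.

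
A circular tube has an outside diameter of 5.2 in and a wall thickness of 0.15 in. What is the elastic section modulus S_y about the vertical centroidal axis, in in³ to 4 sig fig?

S_y ≈ 2.920 in³

Split into non-overlapping primitives; take the origin at the lower-left of the bounding box.
Outer circle: ⌀5.2, A = 21.2372 in², x = 2.6 in, Ī = 35.8908 in⁴.
Bore (subtracted): ⌀4.9, A = 18.8574 in², x = 2.6 in, Ī = 28.2979 in⁴.
By symmetry the centroid is at mid-width, x̄ = 2.6 in.
All pieces are centred on the vertical centroidal axis, so I = ΣĪ (holes subtracted) = 7.59291 in⁴.
Extreme fibre distance c = 2.6 in; S = I/c = 2.92035 in³.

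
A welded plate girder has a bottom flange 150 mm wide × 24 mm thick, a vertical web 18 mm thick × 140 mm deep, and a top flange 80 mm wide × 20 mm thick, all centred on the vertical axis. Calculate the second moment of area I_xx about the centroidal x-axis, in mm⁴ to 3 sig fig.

Treat the section as a set of non-overlapping primitives; coordinates are from the bounding-box lower-left.
Bottom plate: 150 × 24, A = 3 600 mm², y = 12 mm, Ī = 172 800 mm⁴.
Web plate: 18 × 140, A = 2 520 mm², y = 94 mm, Ī = 4 116 000 mm⁴.
Top plate: 80 × 20, A = 1 600 mm², y = 174 mm, Ī = 53 333 mm⁴.
Centroid: ȳ = ΣA·y / ΣA = 72.342 mm.
Transfer each piece to the centroidal x-axis using Ī + A·d² with d = y − 72.342:
  bottom plate: d = -60.342 mm → contributes +13 280 952 mm⁴
  web plate: d = 21.658 mm → contributes +5 298 057 mm⁴
  top plate: d = 101.66 mm → contributes +16 588 302 mm⁴
Total I = 35 167 311 mm⁴.

I_xx ≈ 3.52 × 10⁷ mm⁴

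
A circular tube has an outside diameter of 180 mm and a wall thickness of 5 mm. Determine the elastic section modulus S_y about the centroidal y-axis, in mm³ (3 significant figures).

Split into non-overlapping primitives; take the origin at the lower-left of the bounding box.
Outer circle: ⌀180, A = 25 447 mm², x = 90 mm, Ī = 51 529 974 mm⁴.
Bore (subtracted): ⌀170, A = 22 698 mm², x = 90 mm, Ī = 40 998 275 mm⁴.
By symmetry the centroid is at mid-width, x̄ = 90 mm.
All pieces are centred on the centroidal y-axis, so I = ΣĪ (holes subtracted) = 10 531 698 mm⁴.
Extreme fibre distance c = 90 mm; S = I/c = 117 019 mm³.

S_y ≈ 1.17 × 10⁵ mm³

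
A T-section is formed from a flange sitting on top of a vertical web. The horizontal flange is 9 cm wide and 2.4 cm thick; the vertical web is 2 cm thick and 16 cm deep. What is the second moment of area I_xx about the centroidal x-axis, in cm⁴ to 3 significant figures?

Break the section into simple shapes (no overlaps), measuring from the bottom-left corner of the bounding box.
Flange: 9 × 2.4, A = 21.6 cm², y = 17.2 cm, Ī = 10.368 cm⁴.
Web: 2 × 16, A = 32 cm², y = 8 cm, Ī = 682.67 cm⁴.
Centroid: ȳ = ΣA·y / ΣA = 11.707 cm.
Transfer each piece to the centroidal x-axis using Ī + A·d² with d = y − 11.707:
  flange: d = 5.4925 cm → contributes +662 cm⁴
  web: d = -3.7075 cm → contributes +1122.5 cm⁴
Total I = 1784.5 cm⁴.

I_xx ≈ 1780 cm⁴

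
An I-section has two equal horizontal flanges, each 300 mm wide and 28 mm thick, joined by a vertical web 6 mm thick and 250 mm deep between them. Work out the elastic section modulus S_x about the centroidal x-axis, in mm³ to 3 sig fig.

S_x ≈ 2.18 × 10⁶ mm³

Split into non-overlapping primitives; take the origin at the lower-left of the bounding box.
Bottom flange: 300 × 28, A = 8 400 mm², y = 14 mm, Ī = 548 800 mm⁴.
Web: 6 × 250, A = 1 500 mm², y = 153 mm, Ī = 7 812 500 mm⁴.
Top flange: 300 × 28, A = 8 400 mm², y = 292 mm, Ī = 548 800 mm⁴.
By symmetry the centroid is at mid-height, ȳ = 153 mm.
Transfer each piece to the centroidal x-axis using Ī + A·d² with d = y − 153:
  bottom flange: d = -139 mm → contributes +162 845 200 mm⁴
  web: d = 0 mm → contributes +7 812 500 mm⁴
  top flange: d = 139 mm → contributes +162 845 200 mm⁴
Total I = 333 502 900 mm⁴.
Extreme fibre distance c = 153 mm; S = I/c = 2 179 758 mm³.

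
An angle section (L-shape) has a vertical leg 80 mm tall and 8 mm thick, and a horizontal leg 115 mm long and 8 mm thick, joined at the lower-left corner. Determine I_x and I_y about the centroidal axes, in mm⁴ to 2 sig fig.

I_x ≈ 8.2 × 10⁵ mm⁴, I_y ≈ 2.0 × 10⁶ mm⁴

Decompose the section into non-overlapping parts with the origin at the bottom-left of its bounding rectangle.
Vertical leg: 8 × 80, A = 640 mm², y = 40 mm, Ī = 341 333 mm⁴.
Horizontal leg (remainder): 107 × 8, A = 856 mm², y = 4 mm, Ī = 4 565 mm⁴.
Centroid: ȳ = ΣA·y / ΣA = 19.4 mm.
Transfer each piece to the centroidal x-axis using Ī + A·d² with d = y − 19.4:
  vertical leg: d = 20.6 mm → contributes +612 896 mm⁴
  horizontal leg (remainder): d = -15.4 mm → contributes +207 602 mm⁴
Total I = 820 498 mm⁴.
For the y-axis: x̄ = 36.9 mm.
Repeating about the centroidal y-axis gives I_y = 2 030 868 mm⁴.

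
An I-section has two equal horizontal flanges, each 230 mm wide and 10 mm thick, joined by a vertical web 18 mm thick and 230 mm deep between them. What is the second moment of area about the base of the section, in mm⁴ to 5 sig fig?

I_base ≈ 2.2109 × 10⁸ mm⁴

Break the section into simple shapes (no overlaps), measuring from the bottom-left corner of the bounding box.
Bottom flange: 230 × 10, A = 2 300 mm², y = 5 mm, Ī = 19166.67 mm⁴.
Web: 18 × 230, A = 4 140 mm², y = 125 mm, Ī = 18 250 500 mm⁴.
Top flange: 230 × 10, A = 2 300 mm², y = 245 mm, Ī = 19166.67 mm⁴.
Transfer each piece to a horizontal axis along the bottom face using Ī + A·d² with d = y − 0:
  bottom flange: d = 5 mm → contributes +76666.67 mm⁴
  web: d = 125 mm → contributes +82 938 000 mm⁴
  top flange: d = 245 mm → contributes +138 076 667 mm⁴
Total I = 221 091 333 mm⁴.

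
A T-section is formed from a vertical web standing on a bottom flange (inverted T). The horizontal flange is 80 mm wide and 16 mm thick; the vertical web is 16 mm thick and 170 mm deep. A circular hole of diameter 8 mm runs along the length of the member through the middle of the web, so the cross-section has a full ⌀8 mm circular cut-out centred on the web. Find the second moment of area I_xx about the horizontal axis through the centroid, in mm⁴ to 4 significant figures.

Decompose the section into non-overlapping parts with the origin at the bottom-left of its bounding rectangle.
Flange: 80 × 16, A = 1 280 mm², y = 8 mm, Ī = 27306.7 mm⁴.
Web: 16 × 170, A = 2 720 mm², y = 101 mm, Ī = 6 550 667 mm⁴.
Hole (subtracted): ⌀8, A = 50.2655 mm², y = 101 mm, Ī = 201.062 mm⁴.
Centroid: ȳ = ΣA·y / ΣA = 70.8613 mm.
Transfer each piece to the horizontal axis through the centroid using Ī + A·d² with d = y − 70.8613:
  flange: d = -62.8613 mm → contributes +5 085 276 mm⁴
  web: d = 30.1387 mm → contributes +9 021 360 mm⁴
  hole: d = 30.1387 mm → contributes −45859.4 mm⁴
Total I = 14 060 777 mm⁴.

I_xx ≈ 1.406 × 10⁷ mm⁴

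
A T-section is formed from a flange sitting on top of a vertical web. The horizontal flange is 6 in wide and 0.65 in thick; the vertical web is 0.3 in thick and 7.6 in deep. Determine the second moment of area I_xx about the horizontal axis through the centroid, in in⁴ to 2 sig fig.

I_xx ≈ 36 in⁴

Break the section into simple shapes (no overlaps), measuring from the bottom-left corner of the bounding box.
Flange: 6 × 0.65, A = 3.9 in², y = 7.925 in, Ī = 0.1373 in⁴.
Web: 0.3 × 7.6, A = 2.28 in², y = 3.8 in, Ī = 10.97 in⁴.
Centroid: ȳ = ΣA·y / ΣA = 6.403 in.
Transfer each piece to the horizontal axis through the centroid using Ī + A·d² with d = y − 6.403:
  flange: d = 1.522 in → contributes +9.17 in⁴
  web: d = -2.603 in → contributes +26.42 in⁴
Total I = 35.59 in⁴.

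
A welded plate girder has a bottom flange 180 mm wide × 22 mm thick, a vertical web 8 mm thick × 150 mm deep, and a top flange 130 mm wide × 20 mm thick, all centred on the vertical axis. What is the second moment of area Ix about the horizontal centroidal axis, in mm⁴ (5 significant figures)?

Decompose the section into non-overlapping parts with the origin at the bottom-left of its bounding rectangle.
Bottom plate: 180 × 22, A = 3 960 mm², y = 11 mm, Ī = 159 720 mm⁴.
Web plate: 8 × 150, A = 1 200 mm², y = 97 mm, Ī = 2 250 000 mm⁴.
Top plate: 130 × 20, A = 2 600 mm², y = 182 mm, Ī = 86666.67 mm⁴.
Centroid: ȳ = ΣA·y / ΣA = 81.59278 mm.
Transfer each piece to the horizontal centroidal axis using Ī + A·d² with d = y − 81.59278:
  bottom plate: d = -70.59278 mm → contributes +19 893 751 mm⁴
  web plate: d = 15.40722 mm → contributes +2 534 859 mm⁴
  top plate: d = 100.4072 mm → contributes +26 298 850 mm⁴
Total I = 48 727 460 mm⁴.

Ix ≈ 4.8727 × 10⁷ mm⁴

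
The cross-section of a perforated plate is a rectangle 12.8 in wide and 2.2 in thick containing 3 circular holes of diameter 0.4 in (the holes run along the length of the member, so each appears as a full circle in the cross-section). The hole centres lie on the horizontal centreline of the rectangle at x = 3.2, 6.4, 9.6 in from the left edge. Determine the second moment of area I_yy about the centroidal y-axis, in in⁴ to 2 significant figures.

Treat the section as a set of non-overlapping primitives; coordinates are from the bounding-box lower-left.
Plate: 12.8 × 2.2, A = 28.16 in², x = 6.4 in, Ī = 384.5 in⁴.
Hole 1 (subtracted): ⌀0.4, A = 0.1257 in², x = 3.2 in, Ī = 0.001257 in⁴.
Hole 2 (subtracted): ⌀0.4, A = 0.1257 in², x = 6.4 in, Ī = 0.001257 in⁴.
Hole 3 (subtracted): ⌀0.4, A = 0.1257 in², x = 9.6 in, Ī = 0.001257 in⁴.
By symmetry the centroid is at mid-width, x̄ = 6.4 in.
Transfer each piece to the centroidal y-axis using Ī + A·d² with d = x − 6.4:
  plate: d = 0 in → contributes +384.5 in⁴
  hole 1: d = -3.2 in → contributes −1.288 in⁴
  hole 2: d = 0 in → contributes −0.001257 in⁴
  hole 3: d = 3.2 in → contributes −1.288 in⁴
Total I = 381.9 in⁴.

I_yy ≈ 380 in⁴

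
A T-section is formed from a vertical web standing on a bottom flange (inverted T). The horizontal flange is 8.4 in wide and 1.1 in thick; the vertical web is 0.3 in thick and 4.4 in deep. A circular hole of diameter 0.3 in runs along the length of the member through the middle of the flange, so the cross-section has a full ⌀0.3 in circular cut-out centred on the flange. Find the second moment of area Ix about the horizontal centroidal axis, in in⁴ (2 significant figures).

Ix ≈ 12 in⁴

Break the section into simple shapes (no overlaps), measuring from the bottom-left corner of the bounding box.
Flange: 8.4 × 1.1, A = 9.24 in², y = 0.55 in, Ī = 0.9317 in⁴.
Web: 0.3 × 4.4, A = 1.32 in², y = 3.3 in, Ī = 2.13 in⁴.
Hole (subtracted): ⌀0.3, A = 0.07069 in², y = 0.55 in, Ī = 0.0003976 in⁴.
Centroid: ȳ = ΣA·y / ΣA = 0.8961 in.
Transfer each piece to the horizontal centroidal axis using Ī + A·d² with d = y − 0.8961:
  flange: d = -0.3461 in → contributes +2.038 in⁴
  web: d = 2.404 in → contributes +9.758 in⁴
  hole: d = -0.3461 in → contributes −0.008863 in⁴
Total I = 11.79 in⁴.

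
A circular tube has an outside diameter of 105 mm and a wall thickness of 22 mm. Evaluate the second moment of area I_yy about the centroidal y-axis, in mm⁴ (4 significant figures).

Split into non-overlapping primitives; take the origin at the lower-left of the bounding box.
Outer circle: ⌀105, A = 8659.01 mm², x = 52.5 mm, Ī = 5 966 602 mm⁴.
Bore (subtracted): ⌀61, A = 2922.47 mm², x = 52.5 mm, Ī = 679 656 mm⁴.
By symmetry the centroid is at mid-width, x̄ = 52.5 mm.
All pieces are centred on the centroidal y-axis, so I = ΣĪ (holes subtracted) = 5 286 946 mm⁴.

I_yy ≈ 5.287 × 10⁶ mm⁴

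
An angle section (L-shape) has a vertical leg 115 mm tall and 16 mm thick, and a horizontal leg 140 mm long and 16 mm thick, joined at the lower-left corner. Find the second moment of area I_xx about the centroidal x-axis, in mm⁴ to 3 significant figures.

I_xx ≈ 4.41 × 10⁶ mm⁴

Treat the section as a set of non-overlapping primitives; coordinates are from the bounding-box lower-left.
Vertical leg: 16 × 115, A = 1 840 mm², y = 57.5 mm, Ī = 2 027 833 mm⁴.
Horizontal leg (remainder): 124 × 16, A = 1 984 mm², y = 8 mm, Ī = 42 325 mm⁴.
Centroid: ȳ = ΣA·y / ΣA = 31.818 mm.
Transfer each piece to the centroidal x-axis using Ī + A·d² with d = y − 31.818:
  vertical leg: d = 25.682 mm → contributes +3 241 434 mm⁴
  horizontal leg (remainder): d = -23.818 mm → contributes +1 167 842 mm⁴
Total I = 4 409 276 mm⁴.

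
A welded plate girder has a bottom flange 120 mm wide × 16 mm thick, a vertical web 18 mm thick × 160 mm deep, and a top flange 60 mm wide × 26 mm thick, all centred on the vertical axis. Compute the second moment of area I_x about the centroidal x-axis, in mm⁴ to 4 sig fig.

Treat the section as a set of non-overlapping primitives; coordinates are from the bounding-box lower-left.
Bottom plate: 120 × 16, A = 1 920 mm², y = 8 mm, Ī = 40 960 mm⁴.
Web plate: 18 × 160, A = 2 880 mm², y = 96 mm, Ī = 6 144 000 mm⁴.
Top plate: 60 × 26, A = 1 560 mm², y = 189 mm, Ī = 87 880 mm⁴.
Centroid: ȳ = ΣA·y / ΣA = 92.2453 mm.
Transfer each piece to the centroidal x-axis using Ī + A·d² with d = y − 92.2453:
  bottom plate: d = -84.2453 mm → contributes +13 667 714 mm⁴
  web plate: d = 3.75472 mm → contributes +6 184 602 mm⁴
  top plate: d = 96.7547 mm → contributes +14 691 781 mm⁴
Total I = 34 544 097 mm⁴.

I_x ≈ 3.454 × 10⁷ mm⁴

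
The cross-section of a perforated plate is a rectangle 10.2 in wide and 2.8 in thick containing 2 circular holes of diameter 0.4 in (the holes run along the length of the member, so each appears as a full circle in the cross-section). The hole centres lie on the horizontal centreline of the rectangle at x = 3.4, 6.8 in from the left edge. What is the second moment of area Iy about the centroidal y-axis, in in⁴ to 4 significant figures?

Iy ≈ 246.9 in⁴

Split into non-overlapping primitives; take the origin at the lower-left of the bounding box.
Plate: 10.2 × 2.8, A = 28.56 in², x = 5.1 in, Ī = 247.615 in⁴.
Hole 1 (subtracted): ⌀0.4, A = 0.125664 in², x = 3.4 in, Ī = 0.00125664 in⁴.
Hole 2 (subtracted): ⌀0.4, A = 0.125664 in², x = 6.8 in, Ī = 0.00125664 in⁴.
By symmetry the centroid is at mid-width, x̄ = 5.1 in.
Transfer each piece to the centroidal y-axis using Ī + A·d² with d = x − 5.1:
  plate: d = 0 in → contributes +247.615 in⁴
  hole 1: d = -1.7 in → contributes −0.364425 in⁴
  hole 2: d = 1.7 in → contributes −0.364425 in⁴
Total I = 246.886 in⁴.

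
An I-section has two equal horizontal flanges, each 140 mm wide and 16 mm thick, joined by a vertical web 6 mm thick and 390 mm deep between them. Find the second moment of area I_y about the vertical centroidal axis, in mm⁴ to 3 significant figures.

I_y ≈ 7.32 × 10⁶ mm⁴

Break the section into simple shapes (no overlaps), measuring from the bottom-left corner of the bounding box.
Bottom flange: 140 × 16, A = 2 240 mm², x = 70 mm, Ī = 3 658 667 mm⁴.
Web: 6 × 390, A = 2 340 mm², x = 70 mm, Ī = 7 020 mm⁴.
Top flange: 140 × 16, A = 2 240 mm², x = 70 mm, Ī = 3 658 667 mm⁴.
By symmetry the centroid is at mid-width, x̄ = 70 mm.
All pieces are centred on the vertical centroidal axis, so I = ΣĪ = 7 324 353 mm⁴.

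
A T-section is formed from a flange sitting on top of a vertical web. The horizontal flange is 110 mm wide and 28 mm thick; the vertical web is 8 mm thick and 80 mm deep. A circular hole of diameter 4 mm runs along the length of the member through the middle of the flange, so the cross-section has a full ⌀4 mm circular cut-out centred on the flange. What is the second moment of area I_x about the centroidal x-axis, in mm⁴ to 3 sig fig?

Treat the section as a set of non-overlapping primitives; coordinates are from the bounding-box lower-left.
Flange: 110 × 28, A = 3 080 mm², y = 94 mm, Ī = 201 227 mm⁴.
Web: 8 × 80, A = 640 mm², y = 40 mm, Ī = 341 333 mm⁴.
Hole (subtracted): ⌀4, A = 12.566 mm², y = 94 mm, Ī = 12.566 mm⁴.
Centroid: ȳ = ΣA·y / ΣA = 84.678 mm.
Transfer each piece to the centroidal x-axis using Ī + A·d² with d = y − 84.678:
  flange: d = 9.3218 mm → contributes +468 867 mm⁴
  web: d = -44.678 mm → contributes +1 618 863 mm⁴
  hole: d = 9.3218 mm → contributes −1104.5 mm⁴
Total I = 2 086 626 mm⁴.

I_x ≈ 2.09 × 10⁶ mm⁴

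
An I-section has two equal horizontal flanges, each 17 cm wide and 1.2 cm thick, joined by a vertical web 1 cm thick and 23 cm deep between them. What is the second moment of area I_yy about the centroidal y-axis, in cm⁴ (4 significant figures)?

Treat the section as a set of non-overlapping primitives; coordinates are from the bounding-box lower-left.
Bottom flange: 17 × 1.2, A = 20.4 cm², x = 8.5 cm, Ī = 491.3 cm⁴.
Web: 1 × 23, A = 23 cm², x = 8.5 cm, Ī = 1.91667 cm⁴.
Top flange: 17 × 1.2, A = 20.4 cm², x = 8.5 cm, Ī = 491.3 cm⁴.
By symmetry the centroid is at mid-width, x̄ = 8.5 cm.
All pieces are centred on the centroidal y-axis, so I = ΣĪ = 984.517 cm⁴.

I_yy ≈ 984.5 cm⁴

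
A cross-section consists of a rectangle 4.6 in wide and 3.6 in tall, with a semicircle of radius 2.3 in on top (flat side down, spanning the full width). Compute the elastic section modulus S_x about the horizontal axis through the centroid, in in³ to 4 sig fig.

S_x ≈ 20.05 in³

Treat the section as a set of non-overlapping primitives; coordinates are from the bounding-box lower-left.
Rectangular body: 4.6 × 3.6, A = 16.56 in², y = 1.8 in, Ī = 17.8848 in⁴.
Semicircular cap: semicircle r = 2.3, A = 8.30951 in², y = 4.57615 in, Ī = 3.07145 in⁴.
Centroid: ȳ = ΣA·y / ΣA = 2.72758 in.
Transfer each piece to the horizontal axis through the centroid using Ī + A·d² with d = y − 2.72758:
  rectangular body: d = -0.92758 in → contributes +32.1331 in⁴
  semicircular cap: d = 1.84857 in → contributes +31.4668 in⁴
Total I = 63.5999 in⁴.
Extreme fibre distance c = 3.17242 in; S = I/c = 20.0478 in³.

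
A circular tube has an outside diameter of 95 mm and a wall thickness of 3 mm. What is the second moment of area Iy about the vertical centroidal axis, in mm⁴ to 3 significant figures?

Treat the section as a set of non-overlapping primitives; coordinates are from the bounding-box lower-left.
Outer circle: ⌀95, A = 7088.2 mm², x = 47.5 mm, Ī = 3 998 198 mm⁴.
Bore (subtracted): ⌀89, A = 6221.1 mm², x = 47.5 mm, Ī = 3 079 853 mm⁴.
By symmetry the centroid is at mid-width, x̄ = 47.5 mm.
All pieces are centred on the vertical centroidal axis, so I = ΣĪ (holes subtracted) = 918 346 mm⁴.

Iy ≈ 9.18 × 10⁵ mm⁴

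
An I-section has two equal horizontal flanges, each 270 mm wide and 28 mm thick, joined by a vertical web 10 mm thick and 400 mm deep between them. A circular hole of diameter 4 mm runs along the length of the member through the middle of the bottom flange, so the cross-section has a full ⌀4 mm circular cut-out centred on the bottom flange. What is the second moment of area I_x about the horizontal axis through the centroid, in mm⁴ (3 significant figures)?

I_x ≈ 7.46 × 10⁸ mm⁴

Decompose the section into non-overlapping parts with the origin at the bottom-left of its bounding rectangle.
Bottom flange: 270 × 28, A = 7 560 mm², y = 14 mm, Ī = 493 920 mm⁴.
Web: 10 × 400, A = 4 000 mm², y = 228 mm, Ī = 53 333 333 mm⁴.
Top flange: 270 × 28, A = 7 560 mm², y = 442 mm, Ī = 493 920 mm⁴.
Hole (subtracted): ⌀4, A = 12.566 mm², y = 14 mm, Ī = 12.566 mm⁴.
Centroid: ȳ = ΣA·y / ΣA = 228.14 mm.
Transfer each piece to the horizontal axis through the centroid using Ī + A·d² with d = y − 228.14:
  bottom flange: d = -214.14 mm → contributes +347 167 223 mm⁴
  web: d = -0.14074 mm → contributes +53 333 413 mm⁴
  top flange: d = 213.86 mm → contributes +346 256 436 mm⁴
  hole: d = -214.14 mm → contributes −576 259 mm⁴
Total I = 746 180 813 mm⁴.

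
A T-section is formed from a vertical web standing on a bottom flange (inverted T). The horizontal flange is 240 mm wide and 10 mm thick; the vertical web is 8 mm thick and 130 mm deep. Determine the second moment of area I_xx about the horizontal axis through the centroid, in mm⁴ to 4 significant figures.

I_xx ≈ 5.040 × 10⁶ mm⁴

Break the section into simple shapes (no overlaps), measuring from the bottom-left corner of the bounding box.
Flange: 240 × 10, A = 2 400 mm², y = 5 mm, Ī = 20 000 mm⁴.
Web: 8 × 130, A = 1 040 mm², y = 75 mm, Ī = 1 464 667 mm⁴.
Centroid: ȳ = ΣA·y / ΣA = 26.1628 mm.
Transfer each piece to the horizontal axis through the centroid using Ī + A·d² with d = y − 26.1628:
  flange: d = -21.1628 mm → contributes +1 094 873 mm⁴
  web: d = 48.8372 mm → contributes +3 945 143 mm⁴
Total I = 5 040 016 mm⁴.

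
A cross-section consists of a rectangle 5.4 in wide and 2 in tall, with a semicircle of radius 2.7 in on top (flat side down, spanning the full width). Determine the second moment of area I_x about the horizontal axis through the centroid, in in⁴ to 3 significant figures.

I_x ≈ 35.0 in⁴

Split into non-overlapping primitives; take the origin at the lower-left of the bounding box.
Rectangular body: 5.4 × 2, A = 10.8 in², y = 1 in, Ī = 3.6 in⁴.
Semicircular cap: semicircle r = 2.7, A = 11.451 in², y = 3.1459 in, Ī = 5.8329 in⁴.
Centroid: ȳ = ΣA·y / ΣA = 2.1044 in.
Transfer each piece to the horizontal axis through the centroid using Ī + A·d² with d = y − 2.1044:
  rectangular body: d = -1.1044 in → contributes +16.772 in⁴
  semicircular cap: d = 1.0416 in → contributes +18.256 in⁴
Total I = 35.027 in⁴.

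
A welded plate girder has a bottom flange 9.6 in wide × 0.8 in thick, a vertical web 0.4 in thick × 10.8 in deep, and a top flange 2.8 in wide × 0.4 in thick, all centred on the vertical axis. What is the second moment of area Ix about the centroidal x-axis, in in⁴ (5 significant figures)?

Ix ≈ 224.25 in⁴

Decompose the section into non-overlapping parts with the origin at the bottom-left of its bounding rectangle.
Bottom plate: 9.6 × 0.8, A = 7.68 in², y = 0.4 in, Ī = 0.4096 in⁴.
Web plate: 0.4 × 10.8, A = 4.32 in², y = 6.2 in, Ī = 41.9904 in⁴.
Top plate: 2.8 × 0.4, A = 1.12 in², y = 11.8 in, Ī = 0.01493333 in⁴.
Centroid: ȳ = ΣA·y / ΣA = 3.282927 in.
Transfer each piece to the centroidal x-axis using Ī + A·d² with d = y − 3.282927:
  bottom plate: d = -2.882927 in → contributes +64.24013 in⁴
  web plate: d = 2.917073 in → contributes +78.75064 in⁴
  top plate: d = 8.517073 in → contributes +81.26033 in⁴
Total I = 224.2511 in⁴.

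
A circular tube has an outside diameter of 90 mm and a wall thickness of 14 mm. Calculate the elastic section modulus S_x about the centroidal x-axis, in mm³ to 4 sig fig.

Break the section into simple shapes (no overlaps), measuring from the bottom-left corner of the bounding box.
Outer circle: ⌀90, A = 6361.73 mm², y = 45 mm, Ī = 3 220 623 mm⁴.
Bore (subtracted): ⌀62, A = 3019.07 mm², y = 45 mm, Ī = 725 332 mm⁴.
By symmetry the centroid is at mid-height, ȳ = 45 mm.
All pieces are centred on the centroidal x-axis, so I = ΣĪ (holes subtracted) = 2 495 292 mm⁴.
Extreme fibre distance c = 45 mm; S = I/c = 55450.9 mm³.

S_x ≈ 5.545 × 10⁴ mm³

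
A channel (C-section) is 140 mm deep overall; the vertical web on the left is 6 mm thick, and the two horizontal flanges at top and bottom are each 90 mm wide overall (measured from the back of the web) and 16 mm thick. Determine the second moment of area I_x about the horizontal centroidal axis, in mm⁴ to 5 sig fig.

I_x ≈ 1.1762 × 10⁷ mm⁴

Break the section into simple shapes (no overlaps), measuring from the bottom-left corner of the bounding box.
Web: 6 × 140, A = 840 mm², y = 70 mm, Ī = 1 372 000 mm⁴.
Top flange (beyond web): 84 × 16, A = 1 344 mm², y = 132 mm, Ī = 28 672 mm⁴.
Bottom flange (beyond web): 84 × 16, A = 1 344 mm², y = 8 mm, Ī = 28 672 mm⁴.
By symmetry the centroid is at mid-height, ȳ = 70 mm.
Transfer each piece to the horizontal centroidal axis using Ī + A·d² with d = y − 70:
  web: d = 0 mm → contributes +1 372 000 mm⁴
  top flange (beyond web): d = 62 mm → contributes +5 195 008 mm⁴
  bottom flange (beyond web): d = -62 mm → contributes +5 195 008 mm⁴
Total I = 11 762 016 mm⁴.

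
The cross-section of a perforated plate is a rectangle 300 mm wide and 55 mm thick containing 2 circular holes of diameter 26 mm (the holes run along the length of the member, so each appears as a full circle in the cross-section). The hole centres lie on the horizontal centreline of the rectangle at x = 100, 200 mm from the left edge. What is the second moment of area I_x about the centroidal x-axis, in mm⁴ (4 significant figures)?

I_x ≈ 4.115 × 10⁶ mm⁴

Treat the section as a set of non-overlapping primitives; coordinates are from the bounding-box lower-left.
Plate: 300 × 55, A = 16 500 mm², y = 27.5 mm, Ī = 4 159 375 mm⁴.
Hole 1 (subtracted): ⌀26, A = 530.929 mm², y = 27.5 mm, Ī = 22431.8 mm⁴.
Hole 2 (subtracted): ⌀26, A = 530.929 mm², y = 27.5 mm, Ī = 22431.8 mm⁴.
By symmetry the centroid is at mid-height, ȳ = 27.5 mm.
All pieces are centred on the centroidal x-axis, so I = ΣĪ (holes subtracted) = 4 114 511 mm⁴.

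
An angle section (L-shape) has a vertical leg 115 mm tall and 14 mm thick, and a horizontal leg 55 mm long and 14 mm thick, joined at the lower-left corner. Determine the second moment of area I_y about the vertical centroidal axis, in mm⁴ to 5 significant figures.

I_y ≈ 4.2670 × 10⁵ mm⁴

Split into non-overlapping primitives; take the origin at the lower-left of the bounding box.
Vertical leg: 14 × 115, A = 1 610 mm², x = 7 mm, Ī = 26296.67 mm⁴.
Horizontal leg (remainder): 41 × 14, A = 574 mm², x = 34.5 mm, Ī = 80407.83 mm⁴.
Centroid: x̄ = ΣA·x / ΣA = 14.22756 mm.
Transfer each piece to the vertical centroidal axis using Ī + A·d² with d = x − 14.22756:
  vertical leg: d = -7.227564 mm → contributes +110399.3 mm⁴
  horizontal leg (remainder): d = 20.27244 mm → contributes +316305.6 mm⁴
Total I = 426704.9 mm⁴.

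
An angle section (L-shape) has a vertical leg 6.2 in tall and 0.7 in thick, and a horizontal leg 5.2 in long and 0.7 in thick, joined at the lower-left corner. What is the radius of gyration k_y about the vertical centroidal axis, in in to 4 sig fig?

k_y ≈ 1.543 in

Decompose the section into non-overlapping parts with the origin at the bottom-left of its bounding rectangle.
Vertical leg: 0.7 × 6.2, A = 4.34 in², x = 0.35 in, Ī = 0.177217 in⁴.
Horizontal leg (remainder): 4.5 × 0.7, A = 3.15 in², x = 2.95 in, Ī = 5.31563 in⁴.
Centroid: x̄ = ΣA·x / ΣA = 1.44346 in.
Transfer each piece to the vertical centroidal axis using Ī + A·d² with d = x − 1.44346:
  vertical leg: d = -1.09346 in → contributes +5.36634 in⁴
  horizontal leg (remainder): d = 1.50654 in → contributes +12.4651 in⁴
Total I = 17.8314 in⁴.
Radius of gyration: k = √(I/A) = √(17.8314 / 7.49) = 1.54295 in.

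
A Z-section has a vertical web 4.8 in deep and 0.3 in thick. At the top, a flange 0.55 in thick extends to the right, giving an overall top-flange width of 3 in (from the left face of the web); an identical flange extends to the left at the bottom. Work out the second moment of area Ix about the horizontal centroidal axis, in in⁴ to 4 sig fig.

Ix ≈ 16.25 in⁴

Split into non-overlapping primitives; take the origin at the lower-left of the bounding box.
Web: 0.3 × 4.8, A = 1.44 in², y = 2.4 in, Ī = 2.7648 in⁴.
Top flange (beyond web): 2.7 × 0.55, A = 1.485 in², y = 4.525 in, Ī = 0.0374344 in⁴.
Bottom flange (beyond web): 2.7 × 0.55, A = 1.485 in², y = 0.275 in, Ī = 0.0374344 in⁴.
Centroid: ȳ = ΣA·y / ΣA = 2.4 in.
Transfer each piece to the horizontal centroidal axis using Ī + A·d² with d = y − 2.4:
  web: d = 0 in → contributes +2.7648 in⁴
  top flange (beyond web): d = 2.125 in → contributes +6.74314 in⁴
  bottom flange (beyond web): d = -2.125 in → contributes +6.74314 in⁴
Total I = 16.2511 in⁴.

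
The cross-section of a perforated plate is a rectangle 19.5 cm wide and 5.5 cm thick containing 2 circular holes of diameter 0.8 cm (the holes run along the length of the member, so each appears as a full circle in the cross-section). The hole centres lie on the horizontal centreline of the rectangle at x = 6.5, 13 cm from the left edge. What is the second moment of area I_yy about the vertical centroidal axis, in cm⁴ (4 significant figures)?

Treat the section as a set of non-overlapping primitives; coordinates are from the bounding-box lower-left.
Plate: 19.5 × 5.5, A = 107.25 cm², x = 9.75 cm, Ī = 3398.48 cm⁴.
Hole 1 (subtracted): ⌀0.8, A = 0.502655 cm², x = 6.5 cm, Ī = 0.0201062 cm⁴.
Hole 2 (subtracted): ⌀0.8, A = 0.502655 cm², x = 13 cm, Ī = 0.0201062 cm⁴.
By symmetry the centroid is at mid-width, x̄ = 9.75 cm.
Transfer each piece to the vertical centroidal axis using Ī + A·d² with d = x − 9.75:
  plate: d = 0 cm → contributes +3398.48 cm⁴
  hole 1: d = -3.25 cm → contributes −5.3294 cm⁴
  hole 2: d = 3.25 cm → contributes −5.3294 cm⁴
Total I = 3387.83 cm⁴.

I_yy ≈ 3388 cm⁴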